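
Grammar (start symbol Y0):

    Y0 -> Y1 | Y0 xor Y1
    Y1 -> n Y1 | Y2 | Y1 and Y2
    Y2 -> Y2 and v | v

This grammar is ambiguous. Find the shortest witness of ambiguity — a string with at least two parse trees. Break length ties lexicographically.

length 1: no string has ≥2 trees
length 2: no string has ≥2 trees
length 3: v and v has 2 parse trees

Two derivations of v and v:
  Y0 ⇒ Y1 ⇒ Y2 ⇒ Y2 and v ⇒ v and v
  Y0 ⇒ Y1 ⇒ Y1 and Y2 ⇒ Y2 and Y2 ⇒ v and Y2 ⇒ v and v

v and v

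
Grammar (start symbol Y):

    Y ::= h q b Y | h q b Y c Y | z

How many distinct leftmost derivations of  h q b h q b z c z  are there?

Parse trees for h q b h q b z c z:
  [Y h q b [Y h q b [Y z] c [Y z]]]
  [Y h q b [Y h q b [Y z]] c [Y z]]

2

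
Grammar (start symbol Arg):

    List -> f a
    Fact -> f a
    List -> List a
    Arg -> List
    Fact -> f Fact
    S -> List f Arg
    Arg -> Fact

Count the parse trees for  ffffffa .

Parse trees for ffffffa:
  [Arg [Fact f [Fact f [Fact f [Fact f [Fact f [Fact f a]]]]]]]

1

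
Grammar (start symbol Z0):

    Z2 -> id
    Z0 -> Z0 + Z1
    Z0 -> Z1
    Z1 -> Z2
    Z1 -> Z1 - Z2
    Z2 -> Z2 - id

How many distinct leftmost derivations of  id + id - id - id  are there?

4

Parse trees for id + id - id - id:
  [Z0 [Z0 [Z1 [Z2 id]]] + [Z1 [Z2 [Z2 [Z2 id] - id] - id]]]
  [Z0 [Z0 [Z1 [Z2 id]]] + [Z1 [Z1 [Z2 id]] - [Z2 [Z2 id] - id]]]
  [Z0 [Z0 [Z1 [Z2 id]]] + [Z1 [Z1 [Z2 [Z2 id] - id]] - [Z2 id]]]
  [Z0 [Z0 [Z1 [Z2 id]]] + [Z1 [Z1 [Z1 [Z2 id]] - [Z2 id]] - [Z2 id]]]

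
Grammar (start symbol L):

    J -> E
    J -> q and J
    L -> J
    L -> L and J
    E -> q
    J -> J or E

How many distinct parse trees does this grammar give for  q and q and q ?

4

Parse trees for q and q and q:
  [L [J q and [J q and [J [E q]]]]]
  [L [L [J [E q]]] and [J q and [J [E q]]]]
  [L [L [J q and [J [E q]]]] and [J [E q]]]
  [L [L [L [J [E q]]] and [J [E q]]] and [J [E q]]]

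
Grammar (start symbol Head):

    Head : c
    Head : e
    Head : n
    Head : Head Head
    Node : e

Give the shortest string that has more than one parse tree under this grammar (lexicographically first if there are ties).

length 1: no string has ≥2 trees
length 2: no string has ≥2 trees
length 3: c c c has 2 parse trees

Two derivations of c c c:
  Head ⇒ Head Head ⇒ c Head ⇒ c Head Head ⇒ c c Head ⇒ c c c
  Head ⇒ Head Head ⇒ Head Head Head ⇒ c Head Head ⇒ c c Head ⇒ c c c

c c c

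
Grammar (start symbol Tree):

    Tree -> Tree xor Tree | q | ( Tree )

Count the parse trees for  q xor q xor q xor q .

5

Parse trees for q xor q xor q xor q:
  [Tree [Tree q] xor [Tree [Tree q] xor [Tree [Tree q] xor [Tree q]]]]
  [Tree [Tree q] xor [Tree [Tree [Tree q] xor [Tree q]] xor [Tree q]]]
  [Tree [Tree [Tree q] xor [Tree q]] xor [Tree [Tree q] xor [Tree q]]]
  [Tree [Tree [Tree q] xor [Tree [Tree q] xor [Tree q]]] xor [Tree q]]
  [Tree [Tree [Tree [Tree q] xor [Tree q]] xor [Tree q]] xor [Tree q]]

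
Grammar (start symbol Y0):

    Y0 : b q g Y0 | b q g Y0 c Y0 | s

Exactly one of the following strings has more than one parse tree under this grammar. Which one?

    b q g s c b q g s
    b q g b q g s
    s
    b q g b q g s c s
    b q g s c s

b q g b q g s c s

b q g s c b q g s: 1 tree
b q g b q g s: 1 tree
s: 1 tree
b q g b q g s c s: 2 trees
b q g s c s: 1 tree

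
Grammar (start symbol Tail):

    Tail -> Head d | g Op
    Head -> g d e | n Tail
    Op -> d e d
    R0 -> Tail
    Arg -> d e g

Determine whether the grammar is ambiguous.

Ambiguous

Witness: g d e d

Derivation 1: Tail ⇒ Head d ⇒ g d e d
Derivation 2: Tail ⇒ g Op ⇒ g d e d

Two distinct leftmost derivations for the same string.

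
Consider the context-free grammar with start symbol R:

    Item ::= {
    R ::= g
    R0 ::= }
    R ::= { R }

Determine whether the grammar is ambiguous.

Only R is reachable from R; ignoring the rest: L(R) is { openⁿ atom closeⁿ : n ≥ 0 }. The bracket depth fixes n, and the derivation is forced at every step.

Unambiguous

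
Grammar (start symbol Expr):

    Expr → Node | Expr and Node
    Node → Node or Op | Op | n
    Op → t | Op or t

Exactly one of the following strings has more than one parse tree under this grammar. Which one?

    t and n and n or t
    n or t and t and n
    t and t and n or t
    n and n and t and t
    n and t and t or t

t and n and n or t: 1 tree
n or t and t and n: 1 tree
t and t and n or t: 1 tree
n and n and t and t: 1 tree
n and t and t or t: 2 trees

n and t and t or t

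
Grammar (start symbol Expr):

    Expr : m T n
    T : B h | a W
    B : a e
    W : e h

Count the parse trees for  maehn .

Parse trees for maehn:
  [Expr m [T [B a e] h] n]
  [Expr m [T a [W e h]] n]

2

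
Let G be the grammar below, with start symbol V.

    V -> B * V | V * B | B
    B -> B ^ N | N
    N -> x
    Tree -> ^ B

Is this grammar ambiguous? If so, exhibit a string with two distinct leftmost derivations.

Ambiguous

Witness: x * x

Derivation 1: V ⇒ B * V ⇒ N * V ⇒ x * V ⇒ x * B ⇒ x * N ⇒ x * x
Derivation 2: V ⇒ V * B ⇒ B * B ⇒ N * B ⇒ x * B ⇒ x * N ⇒ x * x

Two distinct leftmost derivations for the same string.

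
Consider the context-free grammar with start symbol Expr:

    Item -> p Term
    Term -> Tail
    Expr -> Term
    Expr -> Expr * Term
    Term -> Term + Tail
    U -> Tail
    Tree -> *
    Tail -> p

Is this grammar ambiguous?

Unambiguous

Only Expr, Term, Tail are reachable from Expr; ignoring the rest: Expr → Expr * Term | Term  ;  Term → Term + Tail | Tail  — a left-associative chain with Tail at the bottom. Each string factors uniquely by precedence.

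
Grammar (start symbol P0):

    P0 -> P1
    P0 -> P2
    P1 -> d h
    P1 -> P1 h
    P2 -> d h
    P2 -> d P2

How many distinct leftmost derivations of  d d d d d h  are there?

1

Parse trees for d d d d d h:
  [P0 [P2 d [P2 d [P2 d [P2 d [P2 d h]]]]]]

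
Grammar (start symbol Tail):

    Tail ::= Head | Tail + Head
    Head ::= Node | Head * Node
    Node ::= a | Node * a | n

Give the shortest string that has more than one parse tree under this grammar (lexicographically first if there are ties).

length 1: no string has ≥2 trees
length 3: a * a has 2 parse trees

Two derivations of a * a:
  Tail ⇒ Head ⇒ Node ⇒ Node * a ⇒ a * a
  Tail ⇒ Head ⇒ Head * Node ⇒ Node * Node ⇒ a * Node ⇒ a * a

a * a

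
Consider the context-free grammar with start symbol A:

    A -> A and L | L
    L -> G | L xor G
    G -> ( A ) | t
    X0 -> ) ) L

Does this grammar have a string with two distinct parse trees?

Only A, L, G are reachable from A; ignoring the rest: The grammar is stratified — A handles 'and' (left-recursive), L handles 'xor', G atoms. Each operator has a fixed associativity and precedence level, so every string has one parse.

Unambiguous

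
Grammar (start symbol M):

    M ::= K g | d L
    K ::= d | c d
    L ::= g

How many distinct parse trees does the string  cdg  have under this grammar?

1

Parse trees for cdg:
  [M [K c d] g]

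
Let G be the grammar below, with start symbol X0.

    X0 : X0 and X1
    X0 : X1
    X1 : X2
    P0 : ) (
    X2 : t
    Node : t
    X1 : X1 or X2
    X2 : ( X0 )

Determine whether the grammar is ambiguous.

Only X0, X1, X2 are reachable from X0; ignoring the rest: X0 → X0 and X1 | X1  ;  X1 → X1 or X2 | X2  — a left-associative chain with X2 at the bottom. Each string factors uniquely by precedence.

Unambiguous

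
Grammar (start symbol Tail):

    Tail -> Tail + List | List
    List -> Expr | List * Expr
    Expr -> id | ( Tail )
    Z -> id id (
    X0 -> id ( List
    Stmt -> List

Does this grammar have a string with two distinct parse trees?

Only Tail, List, Expr are reachable from Tail; ignoring the rest: This is a standard precedence ladder (Tail over List over Expr), with each level left-recursive on its own operator ('+' at Tail, '*' at List). That structure is LR(1), hence unambiguous.

Unambiguous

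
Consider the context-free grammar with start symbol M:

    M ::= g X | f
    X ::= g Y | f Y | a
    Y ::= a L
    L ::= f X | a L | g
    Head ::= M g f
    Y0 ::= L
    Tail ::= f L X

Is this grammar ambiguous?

Only M, X, Y, L are reachable from M; ignoring the rest: Each reachable nonterminal has at most one production per leading terminal, and all productions are right-linear; the derivation is determined token-by-token.

Unambiguous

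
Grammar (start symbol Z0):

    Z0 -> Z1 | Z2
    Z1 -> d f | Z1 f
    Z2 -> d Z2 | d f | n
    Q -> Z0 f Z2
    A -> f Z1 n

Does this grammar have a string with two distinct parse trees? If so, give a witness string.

Ambiguous

Witness: d f

Derivation 1: Z0 ⇒ Z1 ⇒ d f
Derivation 2: Z0 ⇒ Z2 ⇒ d f

Two distinct leftmost derivations for the same string.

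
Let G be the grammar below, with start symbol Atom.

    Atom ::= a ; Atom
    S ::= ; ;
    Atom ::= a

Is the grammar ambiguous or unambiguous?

(S is unreachable from Atom, so its rules don't affect L(Atom).) The reachable grammar is A → atom sep A | atom. Each atom is followed by either the separator (recurse) or end-of-string (stop) — no choice point.

Unambiguous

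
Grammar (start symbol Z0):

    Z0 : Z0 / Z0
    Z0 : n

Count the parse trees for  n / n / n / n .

5

Parse trees for n / n / n / n:
  [Z0 [Z0 n] / [Z0 [Z0 n] / [Z0 [Z0 n] / [Z0 n]]]]
  [Z0 [Z0 n] / [Z0 [Z0 [Z0 n] / [Z0 n]] / [Z0 n]]]
  [Z0 [Z0 [Z0 n] / [Z0 n]] / [Z0 [Z0 n] / [Z0 n]]]
  [Z0 [Z0 [Z0 n] / [Z0 [Z0 n] / [Z0 n]]] / [Z0 n]]
  [Z0 [Z0 [Z0 [Z0 n] / [Z0 n]] / [Z0 n]] / [Z0 n]]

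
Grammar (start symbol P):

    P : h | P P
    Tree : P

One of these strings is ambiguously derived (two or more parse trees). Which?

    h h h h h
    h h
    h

h h h h h: 14 trees
h h: 1 tree
h: 1 tree

h h h h h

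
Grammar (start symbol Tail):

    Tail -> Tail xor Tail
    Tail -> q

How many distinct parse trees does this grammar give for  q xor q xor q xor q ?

Parse trees for q xor q xor q xor q:
  [Tail [Tail q] xor [Tail [Tail q] xor [Tail [Tail q] xor [Tail q]]]]
  [Tail [Tail q] xor [Tail [Tail [Tail q] xor [Tail q]] xor [Tail q]]]
  [Tail [Tail [Tail q] xor [Tail q]] xor [Tail [Tail q] xor [Tail q]]]
  [Tail [Tail [Tail q] xor [Tail [Tail q] xor [Tail q]]] xor [Tail q]]
  [Tail [Tail [Tail [Tail q] xor [Tail q]] xor [Tail q]] xor [Tail q]]

5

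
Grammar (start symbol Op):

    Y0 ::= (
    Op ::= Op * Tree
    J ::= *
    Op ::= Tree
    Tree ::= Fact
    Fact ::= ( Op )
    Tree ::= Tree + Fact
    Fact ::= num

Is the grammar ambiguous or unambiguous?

Unambiguous

Only Op, Tree, Fact are reachable from Op; ignoring the rest: The grammar is stratified — Op handles '*' (left-recursive), Tree handles '+', Fact atoms. Each operator has a fixed associativity and precedence level, so every string has one parse.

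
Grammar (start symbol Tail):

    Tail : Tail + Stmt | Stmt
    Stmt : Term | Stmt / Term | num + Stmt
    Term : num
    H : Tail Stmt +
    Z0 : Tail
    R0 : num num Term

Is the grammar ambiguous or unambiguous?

Ambiguous

Witness: num + num

Derivation 1: Tail ⇒ Tail + Stmt ⇒ Stmt + Stmt ⇒ Term + Stmt ⇒ num + Stmt ⇒ num + Term ⇒ num + num
Derivation 2: Tail ⇒ Stmt ⇒ num + Stmt ⇒ num + Term ⇒ num + num

Two distinct leftmost derivations for the same string.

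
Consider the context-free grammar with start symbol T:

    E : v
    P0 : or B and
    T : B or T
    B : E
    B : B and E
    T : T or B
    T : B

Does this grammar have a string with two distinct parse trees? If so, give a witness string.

Ambiguous

Witness: v or v

Derivation 1: T ⇒ B or T ⇒ E or T ⇒ v or T ⇒ v or B ⇒ v or E ⇒ v or v
Derivation 2: T ⇒ T or B ⇒ B or B ⇒ E or B ⇒ v or B ⇒ v or E ⇒ v or v

Two distinct leftmost derivations for the same string.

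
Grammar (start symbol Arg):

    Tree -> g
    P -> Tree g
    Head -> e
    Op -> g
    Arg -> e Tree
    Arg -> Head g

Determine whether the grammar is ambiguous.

Witness: e g

Derivation 1: Arg ⇒ e Tree ⇒ e g
Derivation 2: Arg ⇒ Head g ⇒ e g

Two distinct leftmost derivations for the same string.

Ambiguous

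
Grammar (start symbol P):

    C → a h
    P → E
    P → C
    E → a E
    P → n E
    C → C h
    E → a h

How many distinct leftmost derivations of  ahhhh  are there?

1

Parse trees for ahhhh:
  [P [C [C [C [C a h] h] h] h]]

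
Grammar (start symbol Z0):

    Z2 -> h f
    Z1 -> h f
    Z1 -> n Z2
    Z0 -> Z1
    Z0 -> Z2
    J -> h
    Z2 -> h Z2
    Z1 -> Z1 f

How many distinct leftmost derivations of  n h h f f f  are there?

1

Parse trees for n h h f f f:
  [Z0 [Z1 [Z1 [Z1 n [Z2 h [Z2 h f]]] f] f]]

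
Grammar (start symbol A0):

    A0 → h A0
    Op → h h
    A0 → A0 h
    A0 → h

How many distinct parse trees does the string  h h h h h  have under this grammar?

16

Parse trees for h h h h h (showing first 6 of 16):
  [A0 h [A0 h [A0 h [A0 h [A0 h]]]]]
  [A0 h [A0 h [A0 h [A0 [A0 h] h]]]]
  [A0 h [A0 h [A0 [A0 h [A0 h]] h]]]
  [A0 h [A0 h [A0 [A0 [A0 h] h] h]]]
  [A0 h [A0 [A0 h [A0 h [A0 h]]] h]]
  [A0 h [A0 [A0 h [A0 [A0 h] h]] h]]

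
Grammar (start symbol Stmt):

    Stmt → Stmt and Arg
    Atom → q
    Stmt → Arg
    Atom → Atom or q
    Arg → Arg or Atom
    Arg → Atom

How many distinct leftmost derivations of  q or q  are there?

2

Parse trees for q or q:
  [Stmt [Arg [Arg [Atom q]] or [Atom q]]]
  [Stmt [Arg [Atom [Atom q] or q]]]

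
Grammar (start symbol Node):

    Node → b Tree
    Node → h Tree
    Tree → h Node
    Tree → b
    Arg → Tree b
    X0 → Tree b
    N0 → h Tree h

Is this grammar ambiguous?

Unambiguous

Only Node, Tree are reachable from Node; ignoring the rest: Restricted to the reachable nonterminals, every rule has the form A → t or A → t B, and no two rules for the same A share a first terminal. The grammar encodes a DFA — one run per string.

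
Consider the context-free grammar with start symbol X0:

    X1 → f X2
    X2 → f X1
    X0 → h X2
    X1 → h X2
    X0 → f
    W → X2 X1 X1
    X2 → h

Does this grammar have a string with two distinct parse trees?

Unambiguous

(W is unreachable from X0, so its rules don't affect L(X0).) Each reachable nonterminal has at most one production per leading terminal, and all productions are right-linear; the derivation is determined token-by-token.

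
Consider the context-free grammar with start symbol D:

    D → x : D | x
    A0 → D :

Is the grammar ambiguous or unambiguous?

(A0 is unreachable from D, so its rules don't affect L(D).) The reachable grammar is A → atom sep A | atom. Each atom is followed by either the separator (recurse) or end-of-string (stop) — no choice point.

Unambiguous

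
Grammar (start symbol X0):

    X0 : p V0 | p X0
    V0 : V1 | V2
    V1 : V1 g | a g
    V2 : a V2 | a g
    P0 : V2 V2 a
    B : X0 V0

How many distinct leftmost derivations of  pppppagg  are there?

1

Parse trees for pppppagg:
  [X0 p [X0 p [X0 p [X0 p [X0 p [V0 [V1 [V1 a g] g]]]]]]]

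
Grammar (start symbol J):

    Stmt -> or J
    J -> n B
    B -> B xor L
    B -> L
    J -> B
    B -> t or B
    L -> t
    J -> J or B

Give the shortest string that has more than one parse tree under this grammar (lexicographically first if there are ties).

t or t

length 1: no string has ≥2 trees
length 2: no string has ≥2 trees
length 3: t or t has 2 parse trees

Two derivations of t or t:
  J ⇒ B ⇒ t or B ⇒ t or L ⇒ t or t
  J ⇒ J or B ⇒ B or B ⇒ L or B ⇒ t or B ⇒ t or L ⇒ t or t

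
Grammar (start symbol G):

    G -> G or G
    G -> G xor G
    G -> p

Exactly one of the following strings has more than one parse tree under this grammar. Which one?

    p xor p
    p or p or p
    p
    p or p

p or p or p

p xor p: 1 tree
p or p or p: 2 trees
p: 1 tree
p or p: 1 tree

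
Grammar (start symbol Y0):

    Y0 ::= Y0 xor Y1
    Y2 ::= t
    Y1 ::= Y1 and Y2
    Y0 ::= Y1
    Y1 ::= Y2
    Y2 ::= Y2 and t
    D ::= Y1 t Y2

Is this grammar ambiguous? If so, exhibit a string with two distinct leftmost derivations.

Witness: t and t

Derivation 1: Y0 ⇒ Y1 ⇒ Y1 and Y2 ⇒ Y2 and Y2 ⇒ t and Y2 ⇒ t and t
Derivation 2: Y0 ⇒ Y1 ⇒ Y2 ⇒ Y2 and t ⇒ t and t

Two distinct leftmost derivations for the same string.

Ambiguous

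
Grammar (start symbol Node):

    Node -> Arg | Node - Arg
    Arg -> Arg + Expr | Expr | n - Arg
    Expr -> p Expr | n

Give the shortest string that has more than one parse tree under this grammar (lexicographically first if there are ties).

length 1: no string has ≥2 trees
length 2: no string has ≥2 trees
length 3: n - n has 2 parse trees

Two derivations of n - n:
  Node ⇒ Arg ⇒ n - Arg ⇒ n - Expr ⇒ n - n
  Node ⇒ Node - Arg ⇒ Arg - Arg ⇒ Expr - Arg ⇒ n - Arg ⇒ n - Expr ⇒ n - n

n - n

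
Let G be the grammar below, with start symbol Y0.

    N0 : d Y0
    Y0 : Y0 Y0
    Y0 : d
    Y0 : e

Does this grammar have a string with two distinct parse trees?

Witness: d d d

Derivation 1: Y0 ⇒ Y0 Y0 ⇒ Y0 Y0 Y0 ⇒ d Y0 Y0 ⇒ d d Y0 ⇒ d d d
Derivation 2: Y0 ⇒ Y0 Y0 ⇒ d Y0 ⇒ d Y0 Y0 ⇒ d d Y0 ⇒ d d d

Two distinct leftmost derivations for the same string.

Ambiguous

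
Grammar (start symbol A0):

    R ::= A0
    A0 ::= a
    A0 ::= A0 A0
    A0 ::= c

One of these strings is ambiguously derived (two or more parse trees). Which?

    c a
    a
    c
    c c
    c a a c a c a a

c a a c a c a a

c a: 1 tree
a: 1 tree
c: 1 tree
c c: 1 tree
c a a c a c a a: 429 trees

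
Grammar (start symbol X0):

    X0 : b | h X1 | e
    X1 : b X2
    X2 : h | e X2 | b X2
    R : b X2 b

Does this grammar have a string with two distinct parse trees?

Only X0, X1, X2 are reachable from X0; ignoring the rest: Each reachable nonterminal has at most one production per leading terminal, and all productions are right-linear; the derivation is determined token-by-token.

Unambiguous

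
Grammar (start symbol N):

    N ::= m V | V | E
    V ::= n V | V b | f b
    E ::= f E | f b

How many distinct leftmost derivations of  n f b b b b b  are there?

Parse trees for n f b b b b b:
  [N [V n [V [V [V [V [V f b] b] b] b] b]]]
  [N [V [V n [V [V [V [V f b] b] b] b]] b]]
  [N [V [V [V n [V [V [V f b] b] b]] b] b]]
  [N [V [V [V [V n [V [V f b] b]] b] b] b]]
  [N [V [V [V [V [V n [V f b]] b] b] b] b]]

5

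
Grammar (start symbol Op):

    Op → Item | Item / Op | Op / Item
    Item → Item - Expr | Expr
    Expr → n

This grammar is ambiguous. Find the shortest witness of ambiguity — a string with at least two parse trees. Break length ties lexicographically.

length 1: no string has ≥2 trees
length 3: n / n has 2 parse trees

Two derivations of n / n:
  Op ⇒ Item / Op ⇒ Expr / Op ⇒ n / Op ⇒ n / Item ⇒ n / Expr ⇒ n / n
  Op ⇒ Op / Item ⇒ Item / Item ⇒ Expr / Item ⇒ n / Item ⇒ n / Expr ⇒ n / n

n / n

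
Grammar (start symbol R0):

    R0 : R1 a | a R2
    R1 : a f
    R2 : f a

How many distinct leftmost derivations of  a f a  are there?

2

Parse trees for a f a:
  [R0 [R1 a f] a]
  [R0 a [R2 f a]]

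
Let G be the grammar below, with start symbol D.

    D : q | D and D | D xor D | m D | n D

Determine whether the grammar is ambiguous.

Witness: m q and q

Derivation 1: D ⇒ D and D ⇒ m D and D ⇒ m q and D ⇒ m q and q
Derivation 2: D ⇒ m D ⇒ m D and D ⇒ m q and D ⇒ m q and q

Two distinct leftmost derivations for the same string.

Ambiguous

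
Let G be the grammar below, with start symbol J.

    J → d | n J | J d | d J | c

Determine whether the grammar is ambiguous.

Ambiguous

Witness: d d

Derivation 1: J ⇒ J d ⇒ d d
Derivation 2: J ⇒ d J ⇒ d d

Two distinct leftmost derivations for the same string.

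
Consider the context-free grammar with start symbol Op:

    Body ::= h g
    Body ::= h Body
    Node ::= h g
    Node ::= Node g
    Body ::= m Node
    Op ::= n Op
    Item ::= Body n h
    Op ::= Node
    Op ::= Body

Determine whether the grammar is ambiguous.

Witness: h g

Derivation 1: Op ⇒ Node ⇒ h g
Derivation 2: Op ⇒ Body ⇒ h g

Two distinct leftmost derivations for the same string.

Ambiguous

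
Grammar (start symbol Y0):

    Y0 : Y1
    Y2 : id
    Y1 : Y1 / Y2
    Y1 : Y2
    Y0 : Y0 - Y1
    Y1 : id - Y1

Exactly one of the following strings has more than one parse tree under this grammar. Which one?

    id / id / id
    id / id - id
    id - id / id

id - id / id

id / id / id: 1 tree
id / id - id: 1 tree
id - id / id: 3 trees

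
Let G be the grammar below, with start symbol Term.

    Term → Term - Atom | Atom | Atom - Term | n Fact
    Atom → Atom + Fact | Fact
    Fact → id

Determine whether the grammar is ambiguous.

Ambiguous

Witness: id - id

Derivation 1: Term ⇒ Term - Atom ⇒ Atom - Atom ⇒ Fact - Atom ⇒ id - Atom ⇒ id - Fact ⇒ id - id
Derivation 2: Term ⇒ Atom - Term ⇒ Fact - Term ⇒ id - Term ⇒ id - Atom ⇒ id - Fact ⇒ id - id

Two distinct leftmost derivations for the same string.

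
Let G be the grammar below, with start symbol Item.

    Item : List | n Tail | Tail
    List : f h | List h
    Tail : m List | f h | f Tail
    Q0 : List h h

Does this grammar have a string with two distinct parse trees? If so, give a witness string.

Witness: f h

Derivation 1: Item ⇒ List ⇒ f h
Derivation 2: Item ⇒ Tail ⇒ f h

Two distinct leftmost derivations for the same string.

Ambiguous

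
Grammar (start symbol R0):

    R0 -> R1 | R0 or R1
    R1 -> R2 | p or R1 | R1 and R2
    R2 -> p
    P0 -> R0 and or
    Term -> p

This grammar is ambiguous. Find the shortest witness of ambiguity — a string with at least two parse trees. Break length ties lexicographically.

length 1: no string has ≥2 trees
length 3: p or p has 2 parse trees

Two derivations of p or p:
  R0 ⇒ R1 ⇒ p or R1 ⇒ p or R2 ⇒ p or p
  R0 ⇒ R0 or R1 ⇒ R1 or R1 ⇒ R2 or R1 ⇒ p or R1 ⇒ p or R2 ⇒ p or p

p or p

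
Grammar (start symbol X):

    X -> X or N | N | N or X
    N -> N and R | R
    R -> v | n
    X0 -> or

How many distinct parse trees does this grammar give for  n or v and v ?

2

Parse trees for n or v and v:
  [X [X [N [R n]]] or [N [N [R v]] and [R v]]]
  [X [N [R n]] or [X [N [N [R v]] and [R v]]]]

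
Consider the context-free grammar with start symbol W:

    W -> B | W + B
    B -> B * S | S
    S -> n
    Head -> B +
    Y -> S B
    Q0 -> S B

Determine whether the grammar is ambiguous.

Unambiguous

Only W, B, S are reachable from W; ignoring the rest: This is a standard precedence ladder (W over B over S), with each level left-recursive on its own operator ('+' at W, '*' at B). That structure is LR(1), hence unambiguous.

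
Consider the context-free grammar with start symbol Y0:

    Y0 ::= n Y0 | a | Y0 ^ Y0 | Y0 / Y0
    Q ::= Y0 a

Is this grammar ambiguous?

Witness: n a / a

Derivation 1: Y0 ⇒ n Y0 ⇒ n Y0 / Y0 ⇒ n a / Y0 ⇒ n a / a
Derivation 2: Y0 ⇒ Y0 / Y0 ⇒ n Y0 / Y0 ⇒ n a / Y0 ⇒ n a / a

Two distinct leftmost derivations for the same string.

Ambiguous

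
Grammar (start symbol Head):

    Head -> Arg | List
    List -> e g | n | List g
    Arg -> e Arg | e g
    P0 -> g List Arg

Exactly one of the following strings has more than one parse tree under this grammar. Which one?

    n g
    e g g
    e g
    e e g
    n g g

n g: 1 tree
e g g: 1 tree
e g: 2 trees
e e g: 1 tree
n g g: 1 tree

e g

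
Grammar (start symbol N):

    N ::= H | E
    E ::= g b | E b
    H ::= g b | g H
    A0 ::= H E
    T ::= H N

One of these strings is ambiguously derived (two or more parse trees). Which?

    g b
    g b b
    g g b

g b

g b: 2 trees
g b b: 1 tree
g g b: 1 tree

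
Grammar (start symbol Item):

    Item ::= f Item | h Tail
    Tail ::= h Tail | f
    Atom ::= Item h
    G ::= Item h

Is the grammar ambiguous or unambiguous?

Unambiguous

Only Item, Tail are reachable from Item; ignoring the rest: The reachable rules are right-linear with at most one rule per (nonterminal, next-terminal) pair. Each input token forces the next rule, so parsing is deterministic.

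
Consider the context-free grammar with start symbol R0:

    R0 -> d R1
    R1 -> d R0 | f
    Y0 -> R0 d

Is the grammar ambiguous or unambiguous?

Unambiguous

(Y0 is unreachable from R0, so its rules don't affect L(R0).) The reachable rules are right-linear with at most one rule per (nonterminal, next-terminal) pair. Each input token forces the next rule, so parsing is deterministic.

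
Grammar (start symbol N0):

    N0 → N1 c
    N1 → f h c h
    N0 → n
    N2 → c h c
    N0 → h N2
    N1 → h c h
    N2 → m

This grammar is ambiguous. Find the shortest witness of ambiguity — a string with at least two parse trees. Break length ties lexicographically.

length 1: no string has ≥2 trees
length 2: no string has ≥2 trees
length 4: h c h c has 2 parse trees

Two derivations of h c h c:
  N0 ⇒ N1 c ⇒ h c h c
  N0 ⇒ h N2 ⇒ h c h c

h c h c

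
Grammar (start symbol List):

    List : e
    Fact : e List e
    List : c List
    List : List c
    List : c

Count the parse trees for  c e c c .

Parse trees for c e c c:
  [List c [List [List [List e] c] c]]
  [List [List c [List [List e] c]] c]
  [List [List [List c [List e]] c] c]

3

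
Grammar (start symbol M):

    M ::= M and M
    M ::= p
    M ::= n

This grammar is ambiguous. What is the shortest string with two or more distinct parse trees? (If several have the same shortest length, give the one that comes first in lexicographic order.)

length 1: no string has ≥2 trees
length 3: no string has ≥2 trees
length 5: n and n and n has 2 parse trees

Two derivations of n and n and n:
  M ⇒ M and M ⇒ M and M and M ⇒ n and M and M ⇒ n and n and M ⇒ n and n and n
  M ⇒ M and M ⇒ n and M ⇒ n and M and M ⇒ n and n and M ⇒ n and n and n

n and n and n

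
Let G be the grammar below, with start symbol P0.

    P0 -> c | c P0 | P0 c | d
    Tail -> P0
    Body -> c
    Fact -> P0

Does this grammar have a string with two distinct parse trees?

Ambiguous

Witness: c c

Derivation 1: P0 ⇒ c P0 ⇒ c c
Derivation 2: P0 ⇒ P0 c ⇒ c c

Two distinct leftmost derivations for the same string.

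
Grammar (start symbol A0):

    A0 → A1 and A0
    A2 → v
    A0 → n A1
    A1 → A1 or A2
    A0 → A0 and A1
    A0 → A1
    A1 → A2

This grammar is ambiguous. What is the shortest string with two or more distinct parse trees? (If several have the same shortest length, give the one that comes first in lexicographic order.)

v and v

length 1: no string has ≥2 trees
length 2: no string has ≥2 trees
length 3: v and v has 2 parse trees

Two derivations of v and v:
  A0 ⇒ A1 and A0 ⇒ A2 and A0 ⇒ v and A0 ⇒ v and A1 ⇒ v and A2 ⇒ v and v
  A0 ⇒ A0 and A1 ⇒ A1 and A1 ⇒ A2 and A1 ⇒ v and A1 ⇒ v and A2 ⇒ v and v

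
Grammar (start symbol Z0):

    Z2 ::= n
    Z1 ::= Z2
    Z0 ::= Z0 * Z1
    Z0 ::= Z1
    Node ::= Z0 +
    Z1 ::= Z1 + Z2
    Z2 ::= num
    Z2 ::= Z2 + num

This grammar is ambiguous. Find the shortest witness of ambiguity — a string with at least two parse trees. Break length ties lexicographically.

n + num

length 1: no string has ≥2 trees
length 3: n + num has 2 parse trees

Two derivations of n + num:
  Z0 ⇒ Z1 ⇒ Z2 ⇒ Z2 + num ⇒ n + num
  Z0 ⇒ Z1 ⇒ Z1 + Z2 ⇒ Z2 + Z2 ⇒ n + Z2 ⇒ n + num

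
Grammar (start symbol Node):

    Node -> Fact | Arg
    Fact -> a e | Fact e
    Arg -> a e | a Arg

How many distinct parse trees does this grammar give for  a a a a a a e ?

1

Parse trees for a a a a a a e:
  [Node [Arg a [Arg a [Arg a [Arg a [Arg a [Arg a e]]]]]]]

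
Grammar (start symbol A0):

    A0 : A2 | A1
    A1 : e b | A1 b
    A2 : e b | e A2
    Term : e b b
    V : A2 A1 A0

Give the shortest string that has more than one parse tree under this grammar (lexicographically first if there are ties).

e b

length 2: e b has 2 parse trees

Two derivations of e b:
  A0 ⇒ A2 ⇒ e b
  A0 ⇒ A1 ⇒ e b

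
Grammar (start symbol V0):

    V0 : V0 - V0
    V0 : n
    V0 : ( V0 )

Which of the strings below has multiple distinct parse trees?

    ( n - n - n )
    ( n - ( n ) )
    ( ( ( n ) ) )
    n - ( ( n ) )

( n - n - n )

( n - n - n ): 2 trees
( n - ( n ) ): 1 tree
( ( ( n ) ) ): 1 tree
n - ( ( n ) ): 1 tree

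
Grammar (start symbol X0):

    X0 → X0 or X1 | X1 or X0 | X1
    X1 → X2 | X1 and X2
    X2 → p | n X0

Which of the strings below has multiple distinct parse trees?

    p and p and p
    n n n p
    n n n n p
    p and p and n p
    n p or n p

p and p and p: 1 tree
n n n p: 1 tree
n n n n p: 1 tree
p and p and n p: 1 tree
n p or n p: 4 trees

n p or n p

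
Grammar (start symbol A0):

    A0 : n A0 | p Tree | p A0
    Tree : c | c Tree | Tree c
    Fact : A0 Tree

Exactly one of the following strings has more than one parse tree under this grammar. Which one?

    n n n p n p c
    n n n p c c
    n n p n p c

n n n p c c

n n n p n p c: 1 tree
n n n p c c: 2 trees
n n p n p c: 1 tree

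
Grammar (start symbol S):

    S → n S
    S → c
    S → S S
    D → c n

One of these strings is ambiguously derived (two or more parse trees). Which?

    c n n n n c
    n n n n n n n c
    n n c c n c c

n n c c n c c

c n n n n c: 1 tree
n n n n n n n c: 1 tree
n n c c n c c: 37 trees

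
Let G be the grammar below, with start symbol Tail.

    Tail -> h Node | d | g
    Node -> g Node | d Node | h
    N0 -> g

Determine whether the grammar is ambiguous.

Unambiguous

Only Tail, Node are reachable from Tail; ignoring the rest: Restricted to the reachable nonterminals, every rule has the form A → t or A → t B, and no two rules for the same A share a first terminal. The grammar encodes a DFA — one run per string.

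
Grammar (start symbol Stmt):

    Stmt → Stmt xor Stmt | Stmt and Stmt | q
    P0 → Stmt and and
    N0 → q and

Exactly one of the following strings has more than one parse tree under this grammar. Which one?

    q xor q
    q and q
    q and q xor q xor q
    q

q xor q: 1 tree
q and q: 1 tree
q and q xor q xor q: 5 trees
q: 1 tree

q and q xor q xor q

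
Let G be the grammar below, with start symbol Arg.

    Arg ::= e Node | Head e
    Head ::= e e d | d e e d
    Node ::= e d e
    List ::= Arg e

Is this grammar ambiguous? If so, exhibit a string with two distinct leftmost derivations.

Witness: e e d e

Derivation 1: Arg ⇒ e Node ⇒ e e d e
Derivation 2: Arg ⇒ Head e ⇒ e e d e

Two distinct leftmost derivations for the same string.

Ambiguous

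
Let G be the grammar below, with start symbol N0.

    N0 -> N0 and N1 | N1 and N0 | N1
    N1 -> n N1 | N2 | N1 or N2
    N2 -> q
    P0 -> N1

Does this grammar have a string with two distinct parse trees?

Ambiguous

Witness: q and q

Derivation 1: N0 ⇒ N0 and N1 ⇒ N1 and N1 ⇒ N2 and N1 ⇒ q and N1 ⇒ q and N2 ⇒ q and q
Derivation 2: N0 ⇒ N1 and N0 ⇒ N2 and N0 ⇒ q and N0 ⇒ q and N1 ⇒ q and N2 ⇒ q and q

Two distinct leftmost derivations for the same string.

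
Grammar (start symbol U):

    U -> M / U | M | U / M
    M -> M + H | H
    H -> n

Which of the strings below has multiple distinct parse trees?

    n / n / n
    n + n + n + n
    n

n / n / n

n / n / n: 4 trees
n + n + n + n: 1 tree
n: 1 tree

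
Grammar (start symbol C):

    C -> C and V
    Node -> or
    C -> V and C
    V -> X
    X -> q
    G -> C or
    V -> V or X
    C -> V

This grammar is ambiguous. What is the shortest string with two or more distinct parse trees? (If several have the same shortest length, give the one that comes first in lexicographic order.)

q and q

length 1: no string has ≥2 trees
length 3: q and q has 2 parse trees

Two derivations of q and q:
  C ⇒ C and V ⇒ V and V ⇒ X and V ⇒ q and V ⇒ q and X ⇒ q and q
  C ⇒ V and C ⇒ X and C ⇒ q and C ⇒ q and V ⇒ q and X ⇒ q and q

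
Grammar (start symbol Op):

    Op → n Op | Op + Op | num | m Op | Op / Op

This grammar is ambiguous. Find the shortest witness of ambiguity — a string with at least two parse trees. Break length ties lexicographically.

m num + num

length 1: no string has ≥2 trees
length 2: no string has ≥2 trees
length 3: no string has ≥2 trees
length 4: m num + num has 2 parse trees

Two derivations of m num + num:
  Op ⇒ Op + Op ⇒ m Op + Op ⇒ m num + Op ⇒ m num + num
  Op ⇒ m Op ⇒ m Op + Op ⇒ m num + Op ⇒ m num + num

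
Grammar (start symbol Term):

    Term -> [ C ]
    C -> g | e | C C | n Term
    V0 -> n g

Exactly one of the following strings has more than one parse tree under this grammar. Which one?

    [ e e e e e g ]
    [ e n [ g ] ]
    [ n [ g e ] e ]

[ e e e e e g ]: 42 trees
[ e n [ g ] ]: 1 tree
[ n [ g e ] e ]: 1 tree

[ e e e e e g ]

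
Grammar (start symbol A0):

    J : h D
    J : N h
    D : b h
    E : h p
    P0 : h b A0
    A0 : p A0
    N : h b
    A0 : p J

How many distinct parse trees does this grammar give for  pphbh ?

2

Parse trees for pphbh:
  [A0 p [A0 p [J h [D b h]]]]
  [A0 p [A0 p [J [N h b] h]]]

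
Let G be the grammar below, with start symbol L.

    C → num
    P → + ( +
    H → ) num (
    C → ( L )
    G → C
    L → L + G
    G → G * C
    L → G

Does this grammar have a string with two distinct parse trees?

Only L, G, C are reachable from L; ignoring the rest: This is a standard precedence ladder (L over G over C), with each level left-recursive on its own operator ('+' at L, '*' at G). That structure is LR(1), hence unambiguous.

Unambiguous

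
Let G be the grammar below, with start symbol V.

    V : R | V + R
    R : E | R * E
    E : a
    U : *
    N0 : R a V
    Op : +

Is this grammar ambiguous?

Unambiguous

(U, N0, Op are unreachable from V, so their rules don't affect L(V).) This is a standard precedence ladder (V over R over E), with each level left-recursive on its own operator ('+' at V, '*' at R). That structure is LR(1), hence unambiguous.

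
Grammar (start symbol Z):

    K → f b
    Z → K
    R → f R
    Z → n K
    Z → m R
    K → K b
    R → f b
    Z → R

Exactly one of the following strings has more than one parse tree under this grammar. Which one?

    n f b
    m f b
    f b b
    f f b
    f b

n f b: 1 tree
m f b: 1 tree
f b b: 1 tree
f f b: 1 tree
f b: 2 trees

f b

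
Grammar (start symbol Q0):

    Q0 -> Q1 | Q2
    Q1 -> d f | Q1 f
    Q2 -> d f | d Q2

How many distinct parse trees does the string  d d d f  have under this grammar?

Parse trees for d d d f:
  [Q0 [Q2 d [Q2 d [Q2 d f]]]]

1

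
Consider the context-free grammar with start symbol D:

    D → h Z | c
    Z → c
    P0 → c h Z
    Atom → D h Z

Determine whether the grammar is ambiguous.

(P0, Atom are unreachable from D, so their rules don't affect L(D).) Each reachable nonterminal has at most one production per leading terminal, and all productions are right-linear; the derivation is determined token-by-token.

Unambiguous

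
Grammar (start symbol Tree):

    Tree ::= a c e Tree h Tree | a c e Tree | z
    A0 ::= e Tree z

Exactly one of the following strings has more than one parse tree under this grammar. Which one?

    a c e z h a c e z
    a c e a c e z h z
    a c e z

a c e a c e z h z

a c e z h a c e z: 1 tree
a c e a c e z h z: 2 trees
a c e z: 1 tree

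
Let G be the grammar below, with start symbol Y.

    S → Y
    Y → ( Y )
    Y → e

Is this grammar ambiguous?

Only Y is reachable from Y; ignoring the rest: L(Y) is { openⁿ atom closeⁿ : n ≥ 0 }. The bracket depth fixes n, and the derivation is forced at every step.

Unambiguous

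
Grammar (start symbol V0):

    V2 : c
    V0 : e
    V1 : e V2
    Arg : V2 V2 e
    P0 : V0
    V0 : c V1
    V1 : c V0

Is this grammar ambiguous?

Unambiguous

Only V0, V1, V2 are reachable from V0; ignoring the rest: Each reachable nonterminal has at most one production per leading terminal, and all productions are right-linear; the derivation is determined token-by-token.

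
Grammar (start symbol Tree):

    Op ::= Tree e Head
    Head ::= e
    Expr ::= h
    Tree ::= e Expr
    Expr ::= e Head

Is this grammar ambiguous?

Unambiguous

(Op is unreachable from Tree, so its rules don't affect L(Tree).) Each reachable nonterminal has at most one production per leading terminal, and all productions are right-linear; the derivation is determined token-by-token.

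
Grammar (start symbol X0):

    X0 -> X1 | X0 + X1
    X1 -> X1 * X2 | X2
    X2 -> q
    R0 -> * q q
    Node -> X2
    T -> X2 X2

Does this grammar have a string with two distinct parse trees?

Unambiguous

(R0, Node, T are unreachable from X0, so their rules don't affect L(X0).) The grammar is stratified — X0 handles '+' (left-recursive), X1 handles '*', X2 atoms. Each operator has a fixed associativity and precedence level, so every string has one parse.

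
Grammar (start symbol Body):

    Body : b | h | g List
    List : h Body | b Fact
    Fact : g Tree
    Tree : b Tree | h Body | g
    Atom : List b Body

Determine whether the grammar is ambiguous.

Unambiguous

Only Body, List, Fact, Tree are reachable from Body; ignoring the rest: Restricted to the reachable nonterminals, every rule has the form A → t or A → t B, and no two rules for the same A share a first terminal. The grammar encodes a DFA — one run per string.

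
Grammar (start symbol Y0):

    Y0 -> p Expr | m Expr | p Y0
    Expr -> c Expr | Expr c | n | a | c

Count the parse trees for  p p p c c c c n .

1

Parse trees for p p p c c c c n:
  [Y0 p [Y0 p [Y0 p [Expr c [Expr c [Expr c [Expr c [Expr n]]]]]]]]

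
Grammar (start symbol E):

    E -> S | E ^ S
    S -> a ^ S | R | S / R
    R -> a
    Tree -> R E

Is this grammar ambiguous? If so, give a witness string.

Witness: a ^ a

Derivation 1: E ⇒ S ⇒ a ^ S ⇒ a ^ R ⇒ a ^ a
Derivation 2: E ⇒ E ^ S ⇒ S ^ S ⇒ R ^ S ⇒ a ^ S ⇒ a ^ R ⇒ a ^ a

Two distinct leftmost derivations for the same string.

Ambiguous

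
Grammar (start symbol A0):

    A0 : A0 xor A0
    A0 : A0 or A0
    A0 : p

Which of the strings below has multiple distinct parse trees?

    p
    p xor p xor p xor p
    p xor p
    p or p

p xor p xor p xor p

p: 1 tree
p xor p xor p xor p: 5 trees
p xor p: 1 tree
p or p: 1 tree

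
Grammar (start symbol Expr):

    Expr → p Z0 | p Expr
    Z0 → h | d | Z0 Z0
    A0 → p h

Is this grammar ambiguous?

Witness: p d d d

Derivation 1: Expr ⇒ p Z0 ⇒ p Z0 Z0 ⇒ p d Z0 ⇒ p d Z0 Z0 ⇒ p d d Z0 ⇒ p d d d
Derivation 2: Expr ⇒ p Z0 ⇒ p Z0 Z0 ⇒ p Z0 Z0 Z0 ⇒ p d Z0 Z0 ⇒ p d d Z0 ⇒ p d d d

Two distinct leftmost derivations for the same string.

Ambiguous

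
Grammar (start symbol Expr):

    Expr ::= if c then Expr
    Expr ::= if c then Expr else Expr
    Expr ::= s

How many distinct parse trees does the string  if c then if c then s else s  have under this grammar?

2

Parse trees for if c then if c then s else s:
  [Expr if c then [Expr if c then [Expr s] else [Expr s]]]
  [Expr if c then [Expr if c then [Expr s]] else [Expr s]]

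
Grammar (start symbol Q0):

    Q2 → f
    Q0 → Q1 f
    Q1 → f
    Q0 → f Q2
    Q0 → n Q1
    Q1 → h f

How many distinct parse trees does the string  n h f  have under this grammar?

Parse trees for n h f:
  [Q0 n [Q1 h f]]

1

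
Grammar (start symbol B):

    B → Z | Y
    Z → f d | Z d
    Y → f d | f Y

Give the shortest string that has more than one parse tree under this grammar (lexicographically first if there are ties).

length 2: f d has 2 parse trees

Two derivations of f d:
  B ⇒ Z ⇒ f d
  B ⇒ Y ⇒ f d

f d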